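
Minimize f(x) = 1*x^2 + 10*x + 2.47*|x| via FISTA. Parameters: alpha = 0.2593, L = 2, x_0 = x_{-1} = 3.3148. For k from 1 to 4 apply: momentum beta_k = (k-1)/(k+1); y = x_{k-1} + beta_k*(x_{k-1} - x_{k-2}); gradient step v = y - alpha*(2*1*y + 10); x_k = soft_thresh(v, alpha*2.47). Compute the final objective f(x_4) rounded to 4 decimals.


FISTA on f(x) = 1*x^2 + 10*x + 2.47*|x|
L = 2, alpha = 0.2593
Iteration 1: beta = 0.0, y = 3.3148 + 0.0*(3.3148 - 3.3148) = 3.3148
  grad(y) = 16.6296, v = y - alpha*grad = -0.9973
  prox(v) = soft_thresh(-0.9973, 0.6405) = -0.3568
Iteration 2: beta = 0.3333, y = -0.3568 + 0.3333*(-0.3568 - 3.3148) = -1.5806
  grad(y) = 6.8387, v = y - alpha*grad = -3.3539
  prox(v) = soft_thresh(-3.3539, 0.6405) = -2.7135
Iteration 3: beta = 0.5, y = -2.7135 + 0.5*(-2.7135 + 0.3568) = -3.8918
  grad(y) = 2.2164, v = y - alpha*grad = -4.4665
  prox(v) = soft_thresh(-4.4665, 0.6405) = -3.826
Iteration 4: beta = 0.6, y = -3.826 + 0.6*(-3.826 + 2.7135) = -4.4936
  grad(y) = 1.0128, v = y - alpha*grad = -4.7562
  prox(v) = soft_thresh(-4.7562, 0.6405) = -4.1157
f(x_4) = 1*(-4.1157)^2 + 10*(-4.1157) + 2.47*|-4.1157| = -14.0522


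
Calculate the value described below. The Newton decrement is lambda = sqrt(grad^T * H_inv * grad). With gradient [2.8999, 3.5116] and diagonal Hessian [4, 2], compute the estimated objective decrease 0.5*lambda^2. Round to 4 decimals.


Step 1: H is diagonal, so H^(-1) * g = [0.725, 1.7558].
Step 2: g^T H^(-1) g = sum_i g_i^2 / H_ii
  = (2.8999)^2/4 + (3.5116)^2/2
  = 2.1024 + 6.1657 = 8.268
Step 3: Objective decrease = 0.5 * g^T H^(-1) g = 4.134


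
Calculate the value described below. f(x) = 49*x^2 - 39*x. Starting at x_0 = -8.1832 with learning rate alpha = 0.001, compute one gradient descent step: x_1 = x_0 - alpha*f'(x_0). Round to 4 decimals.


We compute the gradient at x_0 and apply the update.
f'(x) = 98*x - 39
f'(-8.1832) = 98*-8.1832 - 39 = -840.9536
x_1 = -8.1832 - 0.001*-840.9536 = -7.3422


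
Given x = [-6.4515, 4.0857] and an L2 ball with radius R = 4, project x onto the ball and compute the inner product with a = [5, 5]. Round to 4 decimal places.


Step 1: Compute ||x|| (intermediates to 6 decimals).
||x|| = sqrt((-6.4515)^2 + 4.0857^2) = 7.636413
Step 2: Project.
Since ||x|| > R, scale = R/||x|| = 4/7.636413 = 0.523806, proj(x) = scale * x
proj(x) = [-3.379334, 2.140114]
Step 3: Dot product.
a^T * proj(x) = 5*(-3.379334) + 5*2.140114 = -6.1961


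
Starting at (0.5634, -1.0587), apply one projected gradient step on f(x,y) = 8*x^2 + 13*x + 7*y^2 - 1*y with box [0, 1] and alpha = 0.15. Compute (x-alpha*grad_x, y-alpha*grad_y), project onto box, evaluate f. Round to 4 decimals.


Step 1: Compute gradient at (0.5634, -1.0587).
grad_x = 2*8*0.5634 + 13 = 22.0144
grad_y = 2*7*-1.0587 - 1 = -15.8218
Step 2: Gradient step.
x_raw = 0.5634 - 0.15*22.0144 = -2.7388
y_raw = -1.0587 - 0.15*-15.8218 = 1.3146
Step 3: Project onto [0, 1].
x_proj = clip(-2.7388) = 0.0
y_proj = clip(1.3146) = 1.0
Step 4: Evaluate f.
f(0.0, 1.0) = 6.0


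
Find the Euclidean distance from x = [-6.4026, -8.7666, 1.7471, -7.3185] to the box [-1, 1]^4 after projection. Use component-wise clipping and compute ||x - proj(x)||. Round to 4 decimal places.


Project each component onto [-1, 1].
clip(-6.4026) = -1.0, clip(-8.7666) = -1.0, clip(1.7471) = 1.0, clip(-7.3185) = -1.0
Projection = [-1.0, -1.0, 1.0, -1.0]
Squared diffs: [29.1881, 60.3201, 0.5582, 39.9234]
Distance = sqrt(129.9898) = 11.4013


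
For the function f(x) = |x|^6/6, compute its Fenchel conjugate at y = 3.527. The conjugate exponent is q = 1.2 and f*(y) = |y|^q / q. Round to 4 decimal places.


The conjugate exponent q satisfies 1/p + 1/q = 1.
p = 6, so q = 6/(6 - 1) = 1.2
|y|^q = 3.527^1.2 = 4.5382
f*(3.527) = 4.5382 / 1.2 = 3.7819


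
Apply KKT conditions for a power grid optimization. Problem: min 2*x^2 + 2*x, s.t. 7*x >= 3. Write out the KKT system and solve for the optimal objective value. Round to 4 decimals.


Step 1: Try lambda = 0 (constraint inactive).
x_unc = -2/(2*2) = -0.5
Check: 7*-0.5 = -3.5 < 3 -- violated!
Step 2: Constraint must be active: 7*x = 3
x* = 3/7 = 0.4286 (rounded; the exact value 3/7 is used below)
lambda = (2*2*(3/7) + 2)/7 = 0.5306
Step 3: Compute optimal value.
f(x*) = 2*(3/7)^2 + 2*(3/7) = 1.2245


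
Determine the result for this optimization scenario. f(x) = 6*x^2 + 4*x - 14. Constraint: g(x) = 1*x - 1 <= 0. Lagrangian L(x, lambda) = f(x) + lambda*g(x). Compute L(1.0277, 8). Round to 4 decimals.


Step 1: Evaluate f(x).
f(1.0277) = 6*1.0277^2 + 4*1.0277 - 14 = -3.5522
Step 2: Evaluate g(x).
g(1.0277) = 1*1.0277 - 1 = 0.0277
Step 3: Compute Lagrangian.
L = -3.5522 + 8*0.0277 = -3.3306


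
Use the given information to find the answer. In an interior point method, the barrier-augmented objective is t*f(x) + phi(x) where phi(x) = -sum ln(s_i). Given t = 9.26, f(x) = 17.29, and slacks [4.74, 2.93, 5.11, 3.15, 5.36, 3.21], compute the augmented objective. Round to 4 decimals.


Step 1: Compute log-barrier.
ln values: [1.556, 1.075, 1.6312, 1.1474, 1.679, 1.1663]
phi = -(1.556 + 1.075 + 1.6312 + 1.1474 + 1.679 + 1.1663) = -8.2549
Step 2: Compute augmented objective.
t*f(x) = 9.26*17.29 = 160.1054
Total = 160.1054 - 8.2549 = 151.8505


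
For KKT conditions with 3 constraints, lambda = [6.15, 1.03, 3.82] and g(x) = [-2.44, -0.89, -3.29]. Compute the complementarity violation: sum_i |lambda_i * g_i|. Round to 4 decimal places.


KKT complementary slackness check:
lambda_1 * g_1 = 6.15 * -2.44 = -15.006
lambda_2 * g_2 = 1.03 * -0.89 = -0.9167
lambda_3 * g_3 = 3.82 * -3.29 = -12.5678
Total violation = 15.006 + 0.9167 + 12.5678 = 28.4905


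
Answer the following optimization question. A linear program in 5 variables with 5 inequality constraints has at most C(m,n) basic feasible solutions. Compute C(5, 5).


Each vertex corresponds to some choice of n active constraints out of m, so the number of vertices is at most C(m, n) = m! / (n!(m-n)!).
m = 5, n = 5
Numerator: 5 * 4 * 3 * 2 * 1
Denominator: 5! = 120
C(5, 5) = 1


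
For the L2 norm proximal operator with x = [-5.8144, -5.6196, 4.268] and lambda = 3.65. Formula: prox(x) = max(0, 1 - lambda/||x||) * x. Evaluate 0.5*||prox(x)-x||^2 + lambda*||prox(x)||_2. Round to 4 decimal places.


Step 1: Compute ||x||.
||x|| = 9.1435
Step 2: Compute scaling factor.
scale = max(0, 1 - 3.65/9.1435) = 0.6008
Step 3: prox(x) = [-3.4933, -3.3763, 2.5642]
||prox(x)|| = 5.4935
Step 4: Proximal objective.
0.5*||prox-x||^2 = 6.6613
lambda*||prox|| = 20.0513
Total = 26.7124


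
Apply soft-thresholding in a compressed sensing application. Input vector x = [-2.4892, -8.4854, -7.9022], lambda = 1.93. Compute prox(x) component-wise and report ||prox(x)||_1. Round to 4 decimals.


Soft-thresholding with lambda = 1.93:
prox(-2.4892) = sign(-2.4892)*max(|-2.4892| - 1.93, 0) = -0.5592
prox(-8.4854) = sign(-8.4854)*max(|-8.4854| - 1.93, 0) = -6.5554
prox(-7.9022) = sign(-7.9022)*max(|-7.9022| - 1.93, 0) = -5.9722
prox(x) = [-0.5592, -6.5554, -5.9722]
||prox(x)||_1 = 0.5592 + 6.5554 + 5.9722 = 13.0868


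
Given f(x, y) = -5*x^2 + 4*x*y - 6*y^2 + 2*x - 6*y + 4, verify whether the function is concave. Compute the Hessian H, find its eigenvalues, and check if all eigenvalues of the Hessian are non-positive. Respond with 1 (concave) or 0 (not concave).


The Hessian of f(x,y) = -5*x^2 + 4*x*y - 6*y^2 + 2*x - 6*y + 4 is:
H = [[-10, 4], [4, -12]]
Trace = -10 - 12 = -22
Determinant = -10*-12 - (4)^2 = 104
Discriminant = (-22)^2 - 4*104 = 68.0
Eigenvalues: lambda_1 = -15.1231, lambda_2 = -6.8769
The function is concave.

1


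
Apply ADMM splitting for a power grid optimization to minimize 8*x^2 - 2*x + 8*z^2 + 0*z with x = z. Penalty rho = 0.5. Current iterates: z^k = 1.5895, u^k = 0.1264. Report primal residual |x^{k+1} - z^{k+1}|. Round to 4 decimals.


ADMM iteration with rho = 0.5, z^k = 1.5895, u^k = 0.1264
Step 1: x-update.
Minimize 8*x^2 - 2*x + (0.5/2)*(x - 1.5895 + 0.1264)^2
FOC: (2*8 + 0.5)*x = 2 + 0.5*(1.5895 - 0.1264)
x^{k+1} = 0.1655
Step 2: z-update.
Minimize 8*z^2 + 0*z + (0.5/2)*(0.1655 - z + 0.1264)^2
FOC: (2*8 + 0.5)*z = 0 + 0.5*(0.1655 + 0.1264)
z^{k+1} = 0.0088
Step 3: u-update.
u^{k+1} = 0.1264 + 0.1655 - 0.0088 = 0.2831
Step 4: Primal residual = |0.1655 - 0.0088| = 0.1567


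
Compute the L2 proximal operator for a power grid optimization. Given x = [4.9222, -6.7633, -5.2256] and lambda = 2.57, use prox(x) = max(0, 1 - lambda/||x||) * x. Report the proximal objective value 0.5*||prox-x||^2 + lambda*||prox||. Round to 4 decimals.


Step 1: Compute ||x||.
||x|| = 9.8629
Step 2: Compute scaling factor.
scale = max(0, 1 - 2.57/9.8629) = 0.7394
Step 3: prox(x) = [3.6396, -5.001, -3.864]
||prox(x)|| = 7.2929
Step 4: Proximal objective.
0.5*||prox-x||^2 = 3.3025
lambda*||prox|| = 18.7428
Total = 22.0453


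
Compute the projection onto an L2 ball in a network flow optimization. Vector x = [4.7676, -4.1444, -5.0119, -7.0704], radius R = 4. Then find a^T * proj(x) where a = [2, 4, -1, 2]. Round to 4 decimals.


Step 1: Compute ||x|| (intermediates to 6 decimals).
||x|| = sqrt(4.7676^2 + (-4.1444)^2 + (-5.0119)^2 + (-7.0704)^2) = 10.72454
Step 2: Project.
Since ||x|| > R, scale = R/||x|| = 4/10.72454 = 0.372976, proj(x) = scale * x
proj(x) = [1.7782, -1.545762, -1.869318, -2.63709]
Step 3: Dot product.
a^T * proj(x) = 2*1.7782 + 4*(-1.545762) - 1*(-1.869318) + 2*(-2.63709) = -6.0315


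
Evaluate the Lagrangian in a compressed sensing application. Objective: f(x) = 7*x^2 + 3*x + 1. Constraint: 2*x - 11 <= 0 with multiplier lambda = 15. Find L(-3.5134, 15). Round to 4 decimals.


Step 1: Evaluate f(x).
f(-3.5134) = 7*(-3.5134)^2 + 3*(-3.5134) + 1 = 76.8677
Step 2: Evaluate g(x).
g(-3.5134) = 2*-3.5134 - 11 = -18.0268
Step 3: Compute Lagrangian.
L = 76.8677 + 15*-18.0268 = -193.5343


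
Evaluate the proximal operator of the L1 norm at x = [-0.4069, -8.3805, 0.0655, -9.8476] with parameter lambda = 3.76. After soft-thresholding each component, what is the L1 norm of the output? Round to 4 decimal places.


Soft-thresholding with lambda = 3.76:
prox(-0.4069) = sign(-0.4069)*max(|-0.4069| - 3.76, 0) = 0.0
prox(-8.3805) = sign(-8.3805)*max(|-8.3805| - 3.76, 0) = -4.6205
prox(0.0655) = sign(0.0655)*max(|0.0655| - 3.76, 0) = 0.0
prox(-9.8476) = sign(-9.8476)*max(|-9.8476| - 3.76, 0) = -6.0876
prox(x) = [0.0, -4.6205, 0.0, -6.0876]
||prox(x)||_1 = 0.0 + 4.6205 + 0.0 + 6.0876 = 10.7081


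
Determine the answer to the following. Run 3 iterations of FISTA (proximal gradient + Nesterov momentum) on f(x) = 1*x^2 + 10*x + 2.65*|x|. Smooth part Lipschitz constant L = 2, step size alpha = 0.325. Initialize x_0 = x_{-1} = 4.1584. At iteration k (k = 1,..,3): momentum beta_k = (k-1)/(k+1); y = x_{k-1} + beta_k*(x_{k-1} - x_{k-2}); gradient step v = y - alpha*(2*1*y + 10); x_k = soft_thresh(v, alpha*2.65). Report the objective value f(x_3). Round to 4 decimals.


FISTA on f(x) = 1*x^2 + 10*x + 2.65*|x|
L = 2, alpha = 0.325
Iteration 1: beta = 0.0, y = 4.1584 + 0.0*(4.1584 - 4.1584) = 4.1584
  grad(y) = 18.3168, v = y - alpha*grad = -1.7946
  prox(v) = soft_thresh(-1.7946, 0.8613) = -0.9333
Iteration 2: beta = 0.3333, y = -0.9333 + 0.3333*(-0.9333 - 4.1584) = -2.6305
  grad(y) = 4.7389, v = y - alpha*grad = -4.1707
  prox(v) = soft_thresh(-4.1707, 0.8613) = -3.3094
Iteration 3: beta = 0.5, y = -3.3094 + 0.5*(-3.3094 + 0.9333) = -4.4975
  grad(y) = 1.005, v = y - alpha*grad = -4.8241
  prox(v) = soft_thresh(-4.8241, 0.8613) = -3.9629
f(x_3) = 1*(-3.9629)^2 + 10*(-3.9629) + 2.65*|-3.9629| = -13.4228


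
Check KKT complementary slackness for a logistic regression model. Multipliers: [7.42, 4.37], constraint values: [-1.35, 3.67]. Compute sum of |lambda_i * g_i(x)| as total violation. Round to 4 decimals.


KKT complementary slackness check:
lambda_1 * g_1 = 7.42 * -1.35 = -10.017
lambda_2 * g_2 = 4.37 * 3.67 = 16.0379
Total violation = 10.017 + 16.0379 = 26.0549


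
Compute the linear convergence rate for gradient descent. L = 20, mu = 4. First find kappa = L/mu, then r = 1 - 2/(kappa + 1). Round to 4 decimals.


Step 1: Compute the condition number.
kappa = L/mu = 20/4 = 5.0
Step 2: Compute the convergence rate.
r = 1 - 2/(kappa + 1) = 1 - 2*mu/(L + mu) = (L - mu)/(L + mu) = 16/24 = 0.6667


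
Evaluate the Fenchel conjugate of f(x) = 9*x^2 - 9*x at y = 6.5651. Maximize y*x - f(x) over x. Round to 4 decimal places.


f*(y) = sup_x {y*x - a*x^2 - b*x} = sup_x {(y-b)*x - a*x^2}
FOC: (y - b) - 2a*x = 0 => x* = (y - b)/(2a)
x* = (6.5651 + 9)/(2*9) = 0.8647
f*(6.5651) = (y-b)^2/(4a) = (6.5651 + 9)^2/(4*9)
= 242.2723/36 = 6.7298


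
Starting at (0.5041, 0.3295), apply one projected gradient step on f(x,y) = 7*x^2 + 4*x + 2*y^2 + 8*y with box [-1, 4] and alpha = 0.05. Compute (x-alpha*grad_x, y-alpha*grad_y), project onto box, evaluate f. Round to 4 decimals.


Step 1: Compute gradient at (0.5041, 0.3295).
grad_x = 2*7*0.5041 + 4 = 11.0574
grad_y = 2*2*0.3295 + 8 = 9.318
Step 2: Gradient step.
x_raw = 0.5041 - 0.05*11.0574 = -0.0488
y_raw = 0.3295 - 0.05*9.318 = -0.1364
Step 3: Project onto [-1, 4].
x_proj = clip(-0.0488) = -0.0488
y_proj = clip(-0.1364) = -0.1364
Step 4: Evaluate f.
f(-0.0488, -0.1364) = -1.2324


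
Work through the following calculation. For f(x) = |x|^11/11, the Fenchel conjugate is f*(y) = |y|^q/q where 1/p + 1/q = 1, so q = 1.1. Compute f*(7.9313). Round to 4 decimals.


The conjugate exponent q satisfies 1/p + 1/q = 1.
p = 11, so q = 11/(11 - 1) = 1.1
|y|^q = 7.9313^1.1 = 9.7562
f*(7.9313) = 9.7562 / 1.1 = 8.8692


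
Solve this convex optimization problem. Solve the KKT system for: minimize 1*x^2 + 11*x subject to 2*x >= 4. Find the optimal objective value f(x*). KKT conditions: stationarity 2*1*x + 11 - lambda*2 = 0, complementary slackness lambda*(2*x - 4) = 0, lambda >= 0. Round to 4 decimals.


Step 1: Try lambda = 0 (constraint inactive).
x_unc = -11/(2*1) = -5.5
Check: 2*-5.5 = -11.0 < 4 -- violated!
Step 2: Constraint must be active: 2*x = 4
x* = 4/2 = 2.0
lambda = (2*1*2.0 + 11)/2 = 7.5
Step 3: Compute optimal value.
f(x*) = 1*2.0^2 + 11*2.0 = 26.0


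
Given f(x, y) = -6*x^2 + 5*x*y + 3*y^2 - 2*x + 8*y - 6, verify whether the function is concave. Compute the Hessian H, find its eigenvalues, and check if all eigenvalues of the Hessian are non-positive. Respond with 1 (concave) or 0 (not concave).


The Hessian of f(x,y) = -6*x^2 + 5*x*y + 3*y^2 - 2*x + 8*y - 6 is:
H = [[-12, 5], [5, 6]]
Trace = -12 + 6 = -6
Determinant = -12*6 - (5)^2 = -97
Discriminant = (-6)^2 - 4*-97 = 424.0
Eigenvalues: lambda_1 = -13.2956, lambda_2 = 7.2956
The function is not concave.

0


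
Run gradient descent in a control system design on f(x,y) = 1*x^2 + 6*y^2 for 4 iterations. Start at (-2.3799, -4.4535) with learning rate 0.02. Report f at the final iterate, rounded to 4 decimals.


Gradient descent on f(x,y) = 1*x^2 + 6*y^2.
Starting point: (-2.3799, -4.4535), alpha = 0.02
Step 1: grad_x = 2*1*-2.3799 = -4.7598, grad_y = 2*6*-4.4535 = -53.442
  x_1 = -2.3799 - 0.02*-4.7598 = -2.2847
  y_1 = -4.4535 - 0.02*-53.442 = -3.3847
Step 2: grad_x = 2*1*-2.2847 = -4.5694, grad_y = 2*6*-3.3847 = -40.6159
  x_2 = -2.2847 - 0.02*-4.5694 = -2.1933
  y_2 = -3.3847 - 0.02*-40.6159 = -2.5723
Step 3: grad_x = 2*1*-2.1933 = -4.3866, grad_y = 2*6*-2.5723 = -30.8681
  x_3 = -2.1933 - 0.02*-4.3866 = -2.1056
  y_3 = -2.5723 - 0.02*-30.8681 = -1.955
Step 4: grad_x = 2*1*-2.1056 = -4.2112, grad_y = 2*6*-1.955 = -23.4598
  x_4 = -2.1056 - 0.02*-4.2112 = -2.0214
  y_4 = -1.955 - 0.02*-23.4598 = -1.4858
f(-2.0214, -1.4858) = 1*(-2.0214)^2 + 6*(-1.4858)^2 = 17.3312


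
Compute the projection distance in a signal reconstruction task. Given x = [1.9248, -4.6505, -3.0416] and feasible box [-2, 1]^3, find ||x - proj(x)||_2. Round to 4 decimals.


Project each component onto [-2, 1].
clip(1.9248) = 1.0, clip(-4.6505) = -2.0, clip(-3.0416) = -2.0
Projection = [1.0, -2.0, -2.0]
Squared diffs: [0.8553, 7.0252, 1.0849]
Distance = sqrt(8.9654) = 2.9942


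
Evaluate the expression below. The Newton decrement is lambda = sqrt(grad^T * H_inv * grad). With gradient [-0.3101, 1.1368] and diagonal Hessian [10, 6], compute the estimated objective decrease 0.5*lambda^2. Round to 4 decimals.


Step 1: H is diagonal, so H^(-1) * g = [-0.031, 0.1895].
Step 2: g^T H^(-1) g = sum_i g_i^2 / H_ii
  = (-0.3101)^2/10 + (1.1368)^2/6
  = 0.0096 + 0.2154 = 0.225
Step 3: Objective decrease = 0.5 * g^T H^(-1) g = 0.1125


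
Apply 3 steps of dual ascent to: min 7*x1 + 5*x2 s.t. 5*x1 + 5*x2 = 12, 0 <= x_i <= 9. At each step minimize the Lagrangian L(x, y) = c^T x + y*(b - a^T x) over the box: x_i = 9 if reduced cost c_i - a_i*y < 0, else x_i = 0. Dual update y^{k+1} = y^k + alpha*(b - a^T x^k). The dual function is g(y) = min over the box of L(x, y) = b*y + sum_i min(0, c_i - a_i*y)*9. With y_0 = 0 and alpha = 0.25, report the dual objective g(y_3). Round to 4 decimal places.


Dual ascent for LP: min 7*x1 + 5*x2, 5*x1 + 5*x2 = 12, 0 <= x_i <= 9
Step 1: y^k = 0.0, reduced costs: (7.0, 5.0)
  x^k = (0.0, 0.0), subgradient = b - a^T x = 12.0
  y^{k+1} = 0.0 + 0.25*12.0 = 3.0
Step 2: y^k = 3.0, reduced costs: (-8.0, -10.0)
  x^k = (9.0, 9.0), subgradient = b - a^T x = -78.0
  y^{k+1} = 3.0 + 0.25*-78.0 = -16.5
Step 3: y^k = -16.5, reduced costs: (89.5, 87.5)
  x^k = (0.0, 0.0), subgradient = b - a^T x = 12.0
  y^{k+1} = -16.5 + 0.25*12.0 = -13.5
Dual objective at y_3 = -13.5: reduced costs (74.5, 72.5), box minimizer x = (0.0, 0.0)
g(y_3) = b*y + (c1 - a1*y)*x1 + (c2 - a2*y)*x2 = 12*(-13.5) + 74.5*0.0 + 72.5*0.0 = -162.0 + 0.0 + 0.0 = -162.0


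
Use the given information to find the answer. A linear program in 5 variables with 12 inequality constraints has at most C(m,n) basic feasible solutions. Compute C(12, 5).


Each vertex corresponds to some choice of n active constraints out of m, so the number of vertices is at most C(m, n) = m! / (n!(m-n)!).
m = 12, n = 5
Numerator: 12 * 11 * 10 * 9 * 8
Denominator: 5! = 120
C(12, 5) = 792


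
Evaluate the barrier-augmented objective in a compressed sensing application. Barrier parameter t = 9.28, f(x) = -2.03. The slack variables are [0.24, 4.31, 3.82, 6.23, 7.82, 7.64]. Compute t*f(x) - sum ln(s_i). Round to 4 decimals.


Step 1: Compute log-barrier.
ln values: [-1.4271, 1.4609, 1.3403, 1.8294, 2.0567, 2.0334]
phi = -(-1.4271 + 1.4609 + 1.3403 + 1.8294 + 2.0567 + 2.0334) = -7.2935
Step 2: Compute augmented objective.
t*f(x) = 9.28*-2.03 = -18.8384
Total = -18.8384 - 7.2935 = -26.1319


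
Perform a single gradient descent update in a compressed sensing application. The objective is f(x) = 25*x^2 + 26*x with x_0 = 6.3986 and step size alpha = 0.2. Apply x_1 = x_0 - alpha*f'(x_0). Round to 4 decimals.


We compute the gradient at x_0 and apply the update.
f'(x) = 50*x + 26
f'(6.3986) = 50*6.3986 + 26 = 345.93
x_1 = 6.3986 - 0.2*345.93 = -62.7874


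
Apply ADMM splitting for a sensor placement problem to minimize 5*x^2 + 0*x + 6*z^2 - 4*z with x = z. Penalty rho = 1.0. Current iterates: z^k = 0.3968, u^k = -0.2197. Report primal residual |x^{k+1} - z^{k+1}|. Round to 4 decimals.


ADMM iteration with rho = 1.0, z^k = 0.3968, u^k = -0.2197
Step 1: x-update.
Minimize 5*x^2 + 0*x + (1.0/2)*(x - 0.3968 - 0.2197)^2
FOC: (2*5 + 1.0)*x = 0 + 1.0*(0.3968 + 0.2197)
x^{k+1} = 0.056
Step 2: z-update.
Minimize 6*z^2 - 4*z + (1.0/2)*(0.056 - z - 0.2197)^2
FOC: (2*6 + 1.0)*z = 4 + 1.0*(0.056 - 0.2197)
z^{k+1} = 0.2951
Step 3: u-update.
u^{k+1} = -0.2197 + 0.056 - 0.2951 = -0.4588
Step 4: Primal residual = |0.056 - 0.2951| = 0.2391


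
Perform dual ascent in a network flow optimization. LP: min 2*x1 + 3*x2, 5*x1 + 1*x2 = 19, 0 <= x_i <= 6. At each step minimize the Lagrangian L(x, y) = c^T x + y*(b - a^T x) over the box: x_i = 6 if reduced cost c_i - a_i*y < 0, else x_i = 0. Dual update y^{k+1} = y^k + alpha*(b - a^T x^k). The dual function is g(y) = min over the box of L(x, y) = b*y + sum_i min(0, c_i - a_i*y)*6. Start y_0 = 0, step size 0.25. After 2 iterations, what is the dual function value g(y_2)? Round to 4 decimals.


Dual ascent for LP: min 2*x1 + 3*x2, 5*x1 + 1*x2 = 19, 0 <= x_i <= 6
Step 1: y^k = 0.0, reduced costs: (2.0, 3.0)
  x^k = (0.0, 0.0), subgradient = b - a^T x = 19.0
  y^{k+1} = 0.0 + 0.25*19.0 = 4.75
Step 2: y^k = 4.75, reduced costs: (-21.75, -1.75)
  x^k = (6.0, 6.0), subgradient = b - a^T x = -17.0
  y^{k+1} = 4.75 + 0.25*-17.0 = 0.5
Dual objective at y_2 = 0.5: reduced costs (-0.5, 2.5), box minimizer x = (6.0, 0.0)
g(y_2) = b*y + (c1 - a1*y)*x1 + (c2 - a2*y)*x2 = 19*0.5 + (-0.5)*6.0 + 2.5*0.0 = 9.5 - 3.0 + 0.0 = 6.5


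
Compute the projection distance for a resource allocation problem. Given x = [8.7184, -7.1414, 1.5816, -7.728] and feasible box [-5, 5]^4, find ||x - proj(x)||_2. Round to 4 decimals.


Project each component onto [-5, 5].
clip(8.7184) = 5.0, clip(-7.1414) = -5.0, clip(1.5816) = 1.5816, clip(-7.728) = -5.0
Projection = [5.0, -5.0, 1.5816, -5.0]
Squared diffs: [13.8265, 4.5856, 0.0, 7.442]
Distance = sqrt(25.8541) = 5.0847


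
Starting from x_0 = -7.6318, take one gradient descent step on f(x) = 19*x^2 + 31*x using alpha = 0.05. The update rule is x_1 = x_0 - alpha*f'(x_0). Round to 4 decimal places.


We compute the gradient at x_0 and apply the update.
f'(x) = 38*x + 31
f'(-7.6318) = 38*-7.6318 + 31 = -259.0084
x_1 = -7.6318 - 0.05*-259.0084 = 5.3186


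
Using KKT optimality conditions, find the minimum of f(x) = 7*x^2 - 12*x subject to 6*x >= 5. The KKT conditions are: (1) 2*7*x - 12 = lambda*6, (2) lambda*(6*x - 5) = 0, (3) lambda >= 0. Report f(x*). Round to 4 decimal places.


Step 1: Try lambda = 0 (constraint inactive).
Stationarity: 2*7*x - 12 = 0
x* = 12/(2*7) = 6/7 = 0.8571 (rounded; the exact value 6/7 is used below)
Check constraint: 6*0.8571 = 5.1426 >= 5 -- satisfied.
Step 2: Compute optimal value.
f(x*) = 7*(6/7)^2 - 12*(6/7) = -5.1429


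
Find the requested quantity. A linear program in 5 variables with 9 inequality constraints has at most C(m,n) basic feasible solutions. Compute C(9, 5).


Each vertex corresponds to some choice of n active constraints out of m, so the number of vertices is at most C(m, n) = m! / (n!(m-n)!).
m = 9, n = 5
Numerator: 9 * 8 * 7 * 6 * 5
Denominator: 5! = 120
C(9, 5) = 126


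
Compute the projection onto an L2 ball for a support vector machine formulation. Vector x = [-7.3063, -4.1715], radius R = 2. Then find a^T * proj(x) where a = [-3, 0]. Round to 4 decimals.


Step 1: Compute ||x|| (intermediates to 6 decimals).
||x|| = sqrt((-7.3063)^2 + (-4.1715)^2) = 8.413289
Step 2: Project.
Since ||x|| > R, scale = R/||x|| = 2/8.413289 = 0.237719, proj(x) = scale * x
proj(x) = [-1.736846, -0.991645]
Step 3: Dot product.
a^T * proj(x) = -3*(-1.736846) + 0*(-0.991645) = 5.2105


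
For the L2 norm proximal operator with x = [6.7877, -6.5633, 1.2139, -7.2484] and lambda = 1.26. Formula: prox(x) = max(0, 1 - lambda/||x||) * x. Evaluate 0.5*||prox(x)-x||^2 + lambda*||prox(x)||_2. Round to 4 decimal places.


Step 1: Compute ||x||.
||x|| = 11.9651
Step 2: Compute scaling factor.
scale = max(0, 1 - 1.26/11.9651) = 0.8947
Step 3: prox(x) = [6.0729, -5.8721, 1.0861, -6.4851]
||prox(x)|| = 10.7051
Step 4: Proximal objective.
0.5*||prox-x||^2 = 0.7938
lambda*||prox|| = 13.4884
Total = 14.2822


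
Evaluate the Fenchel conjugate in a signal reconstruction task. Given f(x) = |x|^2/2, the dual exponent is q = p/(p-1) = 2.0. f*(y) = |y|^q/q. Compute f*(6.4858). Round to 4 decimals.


The conjugate exponent q satisfies 1/p + 1/q = 1.
p = 2, so q = 2/(2 - 1) = 2.0
|y|^q = 6.4858^2.0 = 42.0656
f*(6.4858) = 42.0656 / 2.0 = 21.0328


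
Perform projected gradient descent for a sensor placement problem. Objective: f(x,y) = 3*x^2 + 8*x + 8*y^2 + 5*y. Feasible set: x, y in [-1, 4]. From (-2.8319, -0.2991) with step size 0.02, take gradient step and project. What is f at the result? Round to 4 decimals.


Step 1: Compute gradient at (-2.8319, -0.2991).
grad_x = 2*3*-2.8319 + 8 = -8.9914
grad_y = 2*8*-0.2991 + 5 = 0.2144
Step 2: Gradient step.
x_raw = -2.8319 - 0.02*-8.9914 = -2.6521
y_raw = -0.2991 - 0.02*0.2144 = -0.3034
Step 3: Project onto [-1, 4].
x_proj = clip(-2.6521) = -1.0
y_proj = clip(-0.3034) = -0.3034
Step 4: Evaluate f.
f(-1.0, -0.3034) = -5.7806


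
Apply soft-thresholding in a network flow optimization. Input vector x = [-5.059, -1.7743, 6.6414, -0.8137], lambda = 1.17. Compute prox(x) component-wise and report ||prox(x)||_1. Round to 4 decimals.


Soft-thresholding with lambda = 1.17:
prox(-5.059) = sign(-5.059)*max(|-5.059| - 1.17, 0) = -3.889
prox(-1.7743) = sign(-1.7743)*max(|-1.7743| - 1.17, 0) = -0.6043
prox(6.6414) = sign(6.6414)*max(|6.6414| - 1.17, 0) = 5.4714
prox(-0.8137) = sign(-0.8137)*max(|-0.8137| - 1.17, 0) = 0.0
prox(x) = [-3.889, -0.6043, 5.4714, 0.0]
||prox(x)||_1 = 3.889 + 0.6043 + 5.4714 + 0.0 = 9.9647


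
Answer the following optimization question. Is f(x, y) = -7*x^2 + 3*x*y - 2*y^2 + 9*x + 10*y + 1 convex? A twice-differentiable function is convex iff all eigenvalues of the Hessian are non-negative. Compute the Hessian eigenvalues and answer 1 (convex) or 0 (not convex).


The Hessian of f(x,y) = -7*x^2 + 3*x*y - 2*y^2 + 9*x + 10*y + 1 is:
H = [[-14, 3], [3, -4]]
Trace = -14 - 4 = -18
Determinant = -14*-4 - (3)^2 = 47
Discriminant = (-18)^2 - 4*47 = 136.0
Eigenvalues: lambda_1 = -14.831, lambda_2 = -3.169
The function is not convex.

0


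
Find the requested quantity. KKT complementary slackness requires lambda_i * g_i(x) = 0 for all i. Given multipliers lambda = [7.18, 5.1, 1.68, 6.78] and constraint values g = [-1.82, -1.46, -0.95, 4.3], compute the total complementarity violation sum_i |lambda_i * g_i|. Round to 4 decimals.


KKT complementary slackness check:
lambda_1 * g_1 = 7.18 * -1.82 = -13.0676
lambda_2 * g_2 = 5.1 * -1.46 = -7.446
lambda_3 * g_3 = 1.68 * -0.95 = -1.596
lambda_4 * g_4 = 6.78 * 4.3 = 29.154
Total violation = 13.0676 + 7.446 + 1.596 + 29.154 = 51.2636


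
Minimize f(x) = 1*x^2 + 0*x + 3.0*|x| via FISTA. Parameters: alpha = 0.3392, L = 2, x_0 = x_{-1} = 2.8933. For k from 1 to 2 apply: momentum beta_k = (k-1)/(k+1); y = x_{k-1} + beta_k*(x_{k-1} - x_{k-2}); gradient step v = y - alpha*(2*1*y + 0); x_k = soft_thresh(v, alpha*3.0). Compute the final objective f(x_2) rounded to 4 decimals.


FISTA on f(x) = 1*x^2 + 0*x + 3.0*|x|
L = 2, alpha = 0.3392
Iteration 1: beta = 0.0, y = 2.8933 + 0.0*(2.8933 - 2.8933) = 2.8933
  grad(y) = 5.7866, v = y - alpha*grad = 0.9305
  prox(v) = soft_thresh(0.9305, 1.0176) = 0.0
Iteration 2: beta = 0.3333, y = 0.0 + 0.3333*(0.0 - 2.8933) = -0.9644
  grad(y) = -1.9289, v = y - alpha*grad = -0.3102
  prox(v) = soft_thresh(-0.3102, 1.0176) = 0.0
f(x_2) = 1*0.0^2 + 0*0.0 + 3.0*|0.0| = 0.0


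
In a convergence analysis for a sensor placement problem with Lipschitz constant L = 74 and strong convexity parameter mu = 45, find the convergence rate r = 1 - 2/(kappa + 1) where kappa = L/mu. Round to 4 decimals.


Step 1: Compute the condition number.
kappa = L/mu = 74/45 = 1.6444
Step 2: Compute the convergence rate.
r = 1 - 2/(kappa + 1) = 1 - 2*mu/(L + mu) = (L - mu)/(L + mu) = 29/119 = 0.2437


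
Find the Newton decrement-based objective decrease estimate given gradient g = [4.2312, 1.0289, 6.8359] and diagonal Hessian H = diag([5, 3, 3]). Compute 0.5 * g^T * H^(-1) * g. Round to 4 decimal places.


Step 1: H is diagonal, so H^(-1) * g = [0.8462, 0.343, 2.2786].
Step 2: g^T H^(-1) g = sum_i g_i^2 / H_ii
  = (4.2312)^2/5 + (1.0289)^2/3 + (6.8359)^2/3
  = 3.5806 + 0.3529 + 15.5765 = 19.51
Step 3: Objective decrease = 0.5 * g^T H^(-1) g = 9.755


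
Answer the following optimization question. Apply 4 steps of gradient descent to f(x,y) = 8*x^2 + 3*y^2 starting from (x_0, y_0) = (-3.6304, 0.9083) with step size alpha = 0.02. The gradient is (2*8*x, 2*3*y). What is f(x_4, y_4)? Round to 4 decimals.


Gradient descent on f(x,y) = 8*x^2 + 3*y^2.
Starting point: (-3.6304, 0.9083), alpha = 0.02
Step 1: grad_x = 2*8*-3.6304 = -58.0864, grad_y = 2*3*0.9083 = 5.4498
  x_1 = -3.6304 - 0.02*-58.0864 = -2.4687
  y_1 = 0.9083 - 0.02*5.4498 = 0.7993
Step 2: grad_x = 2*8*-2.4687 = -39.4988, grad_y = 2*3*0.7993 = 4.7958
  x_2 = -2.4687 - 0.02*-39.4988 = -1.6787
  y_2 = 0.7993 - 0.02*4.7958 = 0.7034
Step 3: grad_x = 2*8*-1.6787 = -26.8592, grad_y = 2*3*0.7034 = 4.2203
  x_3 = -1.6787 - 0.02*-26.8592 = -1.1415
  y_3 = 0.7034 - 0.02*4.2203 = 0.619
Step 4: grad_x = 2*8*-1.1415 = -18.2642, grad_y = 2*3*0.619 = 3.7139
  x_4 = -1.1415 - 0.02*-18.2642 = -0.7762
  y_4 = 0.619 - 0.02*3.7139 = 0.5447
f(-0.7762, 0.5447) = 8*(-0.7762)^2 + 3*0.5447^2 = 5.7104


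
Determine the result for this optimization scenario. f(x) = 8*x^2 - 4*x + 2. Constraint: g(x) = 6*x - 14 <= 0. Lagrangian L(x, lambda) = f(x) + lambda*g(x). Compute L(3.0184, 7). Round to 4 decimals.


Step 1: Evaluate f(x).
f(3.0184) = 8*3.0184^2 - 4*3.0184 + 2 = 62.8123
Step 2: Evaluate g(x).
g(3.0184) = 6*3.0184 - 14 = 4.1104
Step 3: Compute Lagrangian.
L = 62.8123 + 7*4.1104 = 91.5851


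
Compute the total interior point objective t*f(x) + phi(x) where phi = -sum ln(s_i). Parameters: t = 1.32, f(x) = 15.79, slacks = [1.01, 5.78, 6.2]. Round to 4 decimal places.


Step 1: Compute log-barrier.
ln values: [0.01, 1.7544, 1.8245]
phi = -(0.01 + 1.7544 + 1.8245) = -3.5889
Step 2: Compute augmented objective.
t*f(x) = 1.32*15.79 = 20.8428
Total = 20.8428 - 3.5889 = 17.2539


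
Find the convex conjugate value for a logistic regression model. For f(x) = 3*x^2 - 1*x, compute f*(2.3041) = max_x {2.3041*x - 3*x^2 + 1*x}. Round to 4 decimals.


f*(y) = sup_x {y*x - a*x^2 - b*x} = sup_x {(y-b)*x - a*x^2}
FOC: (y - b) - 2a*x = 0 => x* = (y - b)/(2a)
x* = (2.3041 + 1)/(2*3) = 0.5507
f*(2.3041) = (y-b)^2/(4a) = (2.3041 + 1)^2/(4*3)
= 10.9171/12 = 0.9098


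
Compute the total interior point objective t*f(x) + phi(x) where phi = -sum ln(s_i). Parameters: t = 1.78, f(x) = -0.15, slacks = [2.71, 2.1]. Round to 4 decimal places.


Step 1: Compute log-barrier.
ln values: [0.9969, 0.7419]
phi = -(0.9969 + 0.7419) = -1.7389
Step 2: Compute augmented objective.
t*f(x) = 1.78*-0.15 = -0.267
Total = -0.267 - 1.7389 = -2.0059


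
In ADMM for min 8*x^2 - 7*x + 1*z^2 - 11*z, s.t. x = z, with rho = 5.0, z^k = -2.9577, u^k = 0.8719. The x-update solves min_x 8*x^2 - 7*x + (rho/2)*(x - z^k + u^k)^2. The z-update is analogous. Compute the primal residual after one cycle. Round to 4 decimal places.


ADMM iteration with rho = 5.0, z^k = -2.9577, u^k = 0.8719
Step 1: x-update.
Minimize 8*x^2 - 7*x + (5.0/2)*(x + 2.9577 + 0.8719)^2
FOC: (2*8 + 5.0)*x = 7 + 5.0*(-2.9577 - 0.8719)
x^{k+1} = -0.5785
Step 2: z-update.
Minimize 1*z^2 - 11*z + (5.0/2)*(-0.5785 - z + 0.8719)^2
FOC: (2*1 + 5.0)*z = 11 + 5.0*(-0.5785 + 0.8719)
z^{k+1} = 1.781
Step 3: u-update.
u^{k+1} = 0.8719 - 0.5785 - 1.781 = -1.4876
Step 4: Primal residual = |-0.5785 - 1.781| = 2.3595


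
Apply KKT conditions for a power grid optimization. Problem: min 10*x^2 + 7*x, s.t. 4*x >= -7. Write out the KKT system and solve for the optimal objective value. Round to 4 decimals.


Step 1: Try lambda = 0 (constraint inactive).
Stationarity: 2*10*x + 7 = 0
x* = -7/(2*10) = -0.35
Check constraint: 4*-0.35 = -1.4 >= -7 -- satisfied.
Step 2: Compute optimal value.
f(x*) = 10*(-0.35)^2 + 7*(-0.35) = -1.225


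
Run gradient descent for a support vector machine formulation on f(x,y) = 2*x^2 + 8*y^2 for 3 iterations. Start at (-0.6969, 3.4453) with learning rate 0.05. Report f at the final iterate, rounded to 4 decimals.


Gradient descent on f(x,y) = 2*x^2 + 8*y^2.
Starting point: (-0.6969, 3.4453), alpha = 0.05
Step 1: grad_x = 2*2*-0.6969 = -2.7876, grad_y = 2*8*3.4453 = 55.1248
  x_1 = -0.6969 - 0.05*-2.7876 = -0.5575
  y_1 = 3.4453 - 0.05*55.1248 = 0.6891
Step 2: grad_x = 2*2*-0.5575 = -2.2301, grad_y = 2*8*0.6891 = 11.025
  x_2 = -0.5575 - 0.05*-2.2301 = -0.446
  y_2 = 0.6891 - 0.05*11.025 = 0.1378
Step 3: grad_x = 2*2*-0.446 = -1.7841, grad_y = 2*8*0.1378 = 2.205
  x_3 = -0.446 - 0.05*-1.7841 = -0.3568
  y_3 = 0.1378 - 0.05*2.205 = 0.0276
f(-0.3568, 0.0276) = 2*(-0.3568)^2 + 8*0.0276^2 = 0.2607


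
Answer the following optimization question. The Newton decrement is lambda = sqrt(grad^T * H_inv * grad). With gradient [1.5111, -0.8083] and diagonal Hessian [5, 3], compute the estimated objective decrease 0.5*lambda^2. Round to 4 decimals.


Step 1: H is diagonal, so H^(-1) * g = [0.3022, -0.2694].
Step 2: g^T H^(-1) g = sum_i g_i^2 / H_ii
  = (1.5111)^2/5 + (-0.8083)^2/3
  = 0.4567 + 0.2178 = 0.6745
Step 3: Objective decrease = 0.5 * g^T H^(-1) g = 0.3372


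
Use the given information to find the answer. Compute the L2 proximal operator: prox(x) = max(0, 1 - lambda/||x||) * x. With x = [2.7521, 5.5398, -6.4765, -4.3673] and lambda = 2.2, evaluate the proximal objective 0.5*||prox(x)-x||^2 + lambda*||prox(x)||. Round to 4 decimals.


Step 1: Compute ||x||.
||x|| = 9.964
Step 2: Compute scaling factor.
scale = max(0, 1 - 2.2/9.964) = 0.7792
Step 3: prox(x) = [2.1445, 4.3166, -5.0465, -3.403]
||prox(x)|| = 7.764
Step 4: Proximal objective.
0.5*||prox-x||^2 = 2.42
lambda*||prox|| = 17.0808
Total = 19.5009


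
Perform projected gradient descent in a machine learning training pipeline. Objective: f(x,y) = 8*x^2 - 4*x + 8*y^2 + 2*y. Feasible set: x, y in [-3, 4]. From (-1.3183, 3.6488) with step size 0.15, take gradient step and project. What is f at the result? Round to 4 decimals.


Step 1: Compute gradient at (-1.3183, 3.6488).
grad_x = 2*8*-1.3183 - 4 = -25.0928
grad_y = 2*8*3.6488 + 2 = 60.3808
Step 2: Gradient step.
x_raw = -1.3183 - 0.15*-25.0928 = 2.4456
y_raw = 3.6488 - 0.15*60.3808 = -5.4083
Step 3: Project onto [-3, 4].
x_proj = clip(2.4456) = 2.4456
y_proj = clip(-5.4083) = -3.0
Step 4: Evaluate f.
f(2.4456, -3.0) = 104.066


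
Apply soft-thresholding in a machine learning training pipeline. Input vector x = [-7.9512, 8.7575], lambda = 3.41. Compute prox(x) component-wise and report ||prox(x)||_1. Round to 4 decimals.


Soft-thresholding with lambda = 3.41:
prox(-7.9512) = sign(-7.9512)*max(|-7.9512| - 3.41, 0) = -4.5412
prox(8.7575) = sign(8.7575)*max(|8.7575| - 3.41, 0) = 5.3475
prox(x) = [-4.5412, 5.3475]
||prox(x)||_1 = 4.5412 + 5.3475 = 9.8887


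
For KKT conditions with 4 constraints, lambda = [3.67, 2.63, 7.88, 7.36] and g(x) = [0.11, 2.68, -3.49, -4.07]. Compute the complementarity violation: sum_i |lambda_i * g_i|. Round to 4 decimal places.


KKT complementary slackness check:
lambda_1 * g_1 = 3.67 * 0.11 = 0.4037
lambda_2 * g_2 = 2.63 * 2.68 = 7.0484
lambda_3 * g_3 = 7.88 * -3.49 = -27.5012
lambda_4 * g_4 = 7.36 * -4.07 = -29.9552
Total violation = 0.4037 + 7.0484 + 27.5012 + 29.9552 = 64.9085


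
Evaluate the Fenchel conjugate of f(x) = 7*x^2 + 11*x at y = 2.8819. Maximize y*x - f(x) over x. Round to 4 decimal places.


f*(y) = sup_x {y*x - a*x^2 - b*x} = sup_x {(y-b)*x - a*x^2}
FOC: (y - b) - 2a*x = 0 => x* = (y - b)/(2a)
x* = (2.8819 - 11)/(2*7) = -0.5799
f*(2.8819) = (y-b)^2/(4a) = (2.8819 - 11)^2/(4*7)
= 65.9035/28 = 2.3537


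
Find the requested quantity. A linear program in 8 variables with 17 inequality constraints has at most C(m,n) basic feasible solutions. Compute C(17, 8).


Each vertex corresponds to some choice of n active constraints out of m, so the number of vertices is at most C(m, n) = m! / (n!(m-n)!).
m = 17, n = 8
Numerator: 17 * 16 * 15 * 14 * 13 * 12 * 11 * 10
Denominator: 8! = 40320
C(17, 8) = 24310


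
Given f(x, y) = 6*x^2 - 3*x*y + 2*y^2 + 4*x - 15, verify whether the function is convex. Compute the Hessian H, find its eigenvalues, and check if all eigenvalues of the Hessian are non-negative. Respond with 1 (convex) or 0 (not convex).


The Hessian of f(x,y) = 6*x^2 - 3*x*y + 2*y^2 + 4*x - 15 is:
H = [[12, -3], [-3, 4]]
Trace = 12 + 4 = 16
Determinant = 12*4 - (-3)^2 = 39
Discriminant = (16)^2 - 4*39 = 100.0
Eigenvalues: lambda_1 = 3.0, lambda_2 = 13.0
The function is convex.

1


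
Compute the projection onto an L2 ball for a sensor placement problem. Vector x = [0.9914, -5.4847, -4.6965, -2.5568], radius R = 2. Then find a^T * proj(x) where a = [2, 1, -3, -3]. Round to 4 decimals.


Step 1: Compute ||x|| (intermediates to 6 decimals).
||x|| = sqrt(0.9914^2 + (-5.4847)^2 + (-4.6965)^2 + (-2.5568)^2) = 7.723933
Step 2: Project.
Since ||x|| > R, scale = R/||x|| = 2/7.723933 = 0.258935, proj(x) = scale * x
proj(x) = [0.256708, -1.420181, -1.216088, -0.662045]
Step 3: Dot product.
a^T * proj(x) = 2*0.256708 + 1*(-1.420181) - 3*(-1.216088) - 3*(-0.662045) = 4.7276


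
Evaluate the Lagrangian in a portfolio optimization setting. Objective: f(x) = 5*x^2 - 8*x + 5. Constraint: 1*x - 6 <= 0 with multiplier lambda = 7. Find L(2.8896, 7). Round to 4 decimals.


Step 1: Evaluate f(x).
f(2.8896) = 5*2.8896^2 - 8*2.8896 + 5 = 23.6321
Step 2: Evaluate g(x).
g(2.8896) = 1*2.8896 - 6 = -3.1104
Step 3: Compute Lagrangian.
L = 23.6321 + 7*-3.1104 = 1.8593


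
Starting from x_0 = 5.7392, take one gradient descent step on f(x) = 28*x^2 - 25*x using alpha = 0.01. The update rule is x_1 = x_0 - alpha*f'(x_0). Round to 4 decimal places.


We compute the gradient at x_0 and apply the update.
f'(x) = 56*x - 25
f'(5.7392) = 56*5.7392 - 25 = 296.3952
x_1 = 5.7392 - 0.01*296.3952 = 2.7752


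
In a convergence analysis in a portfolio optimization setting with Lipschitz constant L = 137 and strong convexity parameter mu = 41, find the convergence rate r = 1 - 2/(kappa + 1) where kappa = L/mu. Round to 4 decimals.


Step 1: Compute the condition number.
kappa = L/mu = 137/41 = 3.3415
Step 2: Compute the convergence rate.
r = 1 - 2/(kappa + 1) = 1 - 2*mu/(L + mu) = (L - mu)/(L + mu) = 96/178 = 0.5393


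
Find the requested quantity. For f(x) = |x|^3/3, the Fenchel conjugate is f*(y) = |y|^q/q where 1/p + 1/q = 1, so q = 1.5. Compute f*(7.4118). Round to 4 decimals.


The conjugate exponent q satisfies 1/p + 1/q = 1.
p = 3, so q = 3/(3 - 1) = 1.5
|y|^q = 7.4118^1.5 = 20.1783
f*(7.4118) = 20.1783 / 1.5 = 13.4522


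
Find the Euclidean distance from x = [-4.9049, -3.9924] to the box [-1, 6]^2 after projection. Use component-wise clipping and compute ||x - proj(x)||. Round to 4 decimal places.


Project each component onto [-1, 6].
clip(-4.9049) = -1.0, clip(-3.9924) = -1.0
Projection = [-1.0, -1.0]
Squared diffs: [15.2482, 8.9545]
Distance = sqrt(24.2027) = 4.9196


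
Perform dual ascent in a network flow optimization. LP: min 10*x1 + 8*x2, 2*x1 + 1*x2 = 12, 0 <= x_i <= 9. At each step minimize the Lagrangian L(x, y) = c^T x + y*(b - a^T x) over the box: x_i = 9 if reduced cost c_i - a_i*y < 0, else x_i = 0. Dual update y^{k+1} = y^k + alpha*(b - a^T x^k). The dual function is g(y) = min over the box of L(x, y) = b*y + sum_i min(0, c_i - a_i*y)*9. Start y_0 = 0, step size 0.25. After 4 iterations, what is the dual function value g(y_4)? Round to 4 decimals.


Dual ascent for LP: min 10*x1 + 8*x2, 2*x1 + 1*x2 = 12, 0 <= x_i <= 9
Step 1: y^k = 0.0, reduced costs: (10.0, 8.0)
  x^k = (0.0, 0.0), subgradient = b - a^T x = 12.0
  y^{k+1} = 0.0 + 0.25*12.0 = 3.0
Step 2: y^k = 3.0, reduced costs: (4.0, 5.0)
  x^k = (0.0, 0.0), subgradient = b - a^T x = 12.0
  y^{k+1} = 3.0 + 0.25*12.0 = 6.0
Step 3: y^k = 6.0, reduced costs: (-2.0, 2.0)
  x^k = (9.0, 0.0), subgradient = b - a^T x = -6.0
  y^{k+1} = 6.0 + 0.25*-6.0 = 4.5
Step 4: y^k = 4.5, reduced costs: (1.0, 3.5)
  x^k = (0.0, 0.0), subgradient = b - a^T x = 12.0
  y^{k+1} = 4.5 + 0.25*12.0 = 7.5
Dual objective at y_4 = 7.5: reduced costs (-5.0, 0.5), box minimizer x = (9.0, 0.0)
g(y_4) = b*y + (c1 - a1*y)*x1 + (c2 - a2*y)*x2 = 12*7.5 + (-5.0)*9.0 + 0.5*0.0 = 90.0 - 45.0 + 0.0 = 45.0


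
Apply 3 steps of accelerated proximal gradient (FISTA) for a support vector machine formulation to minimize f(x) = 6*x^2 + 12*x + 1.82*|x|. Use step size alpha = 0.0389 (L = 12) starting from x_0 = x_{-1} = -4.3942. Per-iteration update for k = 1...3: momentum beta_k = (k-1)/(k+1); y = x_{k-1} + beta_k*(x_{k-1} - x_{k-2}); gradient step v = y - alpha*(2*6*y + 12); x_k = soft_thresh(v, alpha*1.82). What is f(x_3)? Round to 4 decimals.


FISTA on f(x) = 6*x^2 + 12*x + 1.82*|x|
L = 12, alpha = 0.0389
Iteration 1: beta = 0.0, y = -4.3942 + 0.0*(-4.3942 + 4.3942) = -4.3942
  grad(y) = -40.7304, v = y - alpha*grad = -2.8098
  prox(v) = soft_thresh(-2.8098, 0.0708) = -2.739
Iteration 2: beta = 0.3333, y = -2.739 + 0.3333*(-2.739 + 4.3942) = -2.1873
  grad(y) = -14.247, v = y - alpha*grad = -1.633
  prox(v) = soft_thresh(-1.633, 0.0708) = -1.5622
Iteration 3: beta = 0.5, y = -1.5622 + 0.5*(-1.5622 + 2.739) = -0.9739
  grad(y) = 0.3135, v = y - alpha*grad = -0.9861
  prox(v) = soft_thresh(-0.9861, 0.0708) = -0.9153
f(x_3) = 6*(-0.9153)^2 + 12*(-0.9153) + 1.82*|-0.9153| = -4.2911
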